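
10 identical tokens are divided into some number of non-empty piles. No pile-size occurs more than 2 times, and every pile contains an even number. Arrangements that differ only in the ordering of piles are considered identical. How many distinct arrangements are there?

Listing the qualifying partitions of 10:
10
8,2
6,4
6,2,2
4,4,2

5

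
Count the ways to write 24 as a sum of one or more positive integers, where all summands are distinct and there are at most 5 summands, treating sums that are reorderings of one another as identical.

Direct enumeration gives 119 partitions.

119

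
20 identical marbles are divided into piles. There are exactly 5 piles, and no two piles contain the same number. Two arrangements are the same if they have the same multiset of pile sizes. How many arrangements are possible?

7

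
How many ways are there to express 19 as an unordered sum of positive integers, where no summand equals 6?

389

Counting exhaustively, 389 partitions satisfy the conditions.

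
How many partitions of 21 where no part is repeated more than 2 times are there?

Direct enumeration gives 243 partitions.

243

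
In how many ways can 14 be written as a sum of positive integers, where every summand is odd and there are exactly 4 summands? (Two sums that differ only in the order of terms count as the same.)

6

Listing the qualifying partitions of 14:
11,1,1,1
9,3,1,1
7,5,1,1
7,3,3,1
5,5,3,1
5,3,3,3
Counting gives 6.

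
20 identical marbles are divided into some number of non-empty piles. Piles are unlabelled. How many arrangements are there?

627

Counting exhaustively, 627 partitions satisfy the conditions.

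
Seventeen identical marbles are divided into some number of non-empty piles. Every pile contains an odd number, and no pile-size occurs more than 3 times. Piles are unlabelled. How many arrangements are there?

They are:
17
1+1+15
1+3+13
1+5+11
3+3+11
1+1+1+3+11
1+7+9
3+5+9
1+1+1+5+9
1+1+3+3+9
3+7+7
1+1+1+7+7
5+5+7
1+1+3+5+7
1+3+3+3+7
1+1+5+5+5
1+3+3+5+5
1+1+1+3+3+3+5

18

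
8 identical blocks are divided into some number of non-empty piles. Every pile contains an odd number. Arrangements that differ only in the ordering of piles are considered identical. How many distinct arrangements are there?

Enumerating:
7+1
5+3
5+1+1+1
3+3+1+1
3+1+1+1+1+1
1+1+1+1+1+1+1+1

6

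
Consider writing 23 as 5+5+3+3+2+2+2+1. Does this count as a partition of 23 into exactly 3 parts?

No

The parts sum to 23, and the condition 'there are exactly 3 summands' is violated.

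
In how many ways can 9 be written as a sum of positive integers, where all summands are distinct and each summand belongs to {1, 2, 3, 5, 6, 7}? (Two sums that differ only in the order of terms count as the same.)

4

They are:
7, 2
6, 3
6, 2, 1
5, 3, 1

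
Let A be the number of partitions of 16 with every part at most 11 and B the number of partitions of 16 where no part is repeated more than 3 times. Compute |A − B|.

87

Partitions of 16 with every part at most 11: 219.
Partitions of 16 where no part is repeated more than 3 times: 132.
|219 − 132| = 87.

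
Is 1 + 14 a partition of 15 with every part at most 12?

The parts sum to 15, and the condition 'no summand exceeds 12' is violated.

No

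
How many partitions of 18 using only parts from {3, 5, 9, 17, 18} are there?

5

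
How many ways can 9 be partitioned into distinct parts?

8

The partitions of 9 that satisfy the conditions:
9
8,1
7,2
6,3
6,2,1
5,4
5,3,1
4,3,2
Counting gives 8.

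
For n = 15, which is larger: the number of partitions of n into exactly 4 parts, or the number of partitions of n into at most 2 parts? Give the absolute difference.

19

Partitions of 15 into exactly 4 parts: 27.
Partitions of 15 into at most 2 parts: 8.
|27 − 8| = 19.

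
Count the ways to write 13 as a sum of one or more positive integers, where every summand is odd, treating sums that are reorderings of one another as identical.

18

Enumerating:
13
11 + 1 + 1
9 + 3 + 1
9 + 1 + 1 + 1 + 1
7 + 5 + 1
7 + 3 + 3
7 + 3 + 1 + 1 + 1
7 + 1 + 1 + 1 + 1 + 1 + 1
5 + 5 + 3
5 + 5 + 1 + 1 + 1
5 + 3 + 3 + 1 + 1
5 + 3 + 1 + 1 + 1 + 1 + 1
5 + 1 + 1 + 1 + 1 + 1 + 1 + 1 + 1
3 + 3 + 3 + 3 + 1
3 + 3 + 3 + 1 + 1 + 1 + 1
3 + 3 + 1 + 1 + 1 + 1 + 1 + 1 + 1
3 + 1 + 1 + 1 + 1 + 1 + 1 + 1 + 1 + 1 + 1
1 + 1 + 1 + 1 + 1 + 1 + 1 + 1 + 1 + 1 + 1 + 1 + 1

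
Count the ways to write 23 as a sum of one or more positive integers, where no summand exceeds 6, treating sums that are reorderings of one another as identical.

Direct enumeration gives 454 partitions.

454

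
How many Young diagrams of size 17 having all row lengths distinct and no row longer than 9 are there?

They are:
9,8
9,7,1
9,6,2
9,5,3
9,5,2,1
9,4,3,1
8,7,2
8,6,3
8,6,2,1
8,5,4
8,5,3,1
8,4,3,2
7,6,4
7,6,3,1
7,5,4,1
7,5,3,2
7,4,3,2,1
6,5,4,2
6,5,3,2,1
Counting gives 19.

19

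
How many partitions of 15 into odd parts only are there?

There are too many to list fully; the first 12 (by largest part) are:
15
13,1,1
11,3,1
11,1,1,1,1
9,5,1
9,3,3
9,3,1,1,1
9,1,1,1,1,1,1
7,7,1
7,5,3
7,5,1,1,1
7,3,3,1,1
…and 15 more, for 27 total.

27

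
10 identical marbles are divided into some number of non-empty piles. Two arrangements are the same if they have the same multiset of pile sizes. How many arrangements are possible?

42

A partial list (first 12 by largest part):
10
9, 1
8, 2
8, 1, 1
7, 3
7, 2, 1
7, 1, 1, 1
6, 4
6, 3, 1
6, 2, 2
6, 2, 1, 1
6, 1, 1, 1, 1
…and 30 more, for 42 total.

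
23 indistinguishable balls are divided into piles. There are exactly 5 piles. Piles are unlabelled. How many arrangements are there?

Direct enumeration gives 141 partitions.

141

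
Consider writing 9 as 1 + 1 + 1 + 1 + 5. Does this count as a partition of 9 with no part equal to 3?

Yes

The parts sum to 9, and the condition 'no summand equals 3' holds.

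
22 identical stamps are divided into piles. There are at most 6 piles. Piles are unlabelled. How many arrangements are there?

391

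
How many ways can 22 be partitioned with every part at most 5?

Direct enumeration gives 255 partitions.

255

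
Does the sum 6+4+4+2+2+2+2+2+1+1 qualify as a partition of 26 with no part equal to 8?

Yes

The parts sum to 26, and the condition 'no summand equals 8' holds.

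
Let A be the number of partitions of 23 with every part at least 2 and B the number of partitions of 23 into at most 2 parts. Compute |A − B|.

241

Partitions of 23 with every part at least 2: 253.
Partitions of 23 into at most 2 parts: 12.
|253 − 12| = 241.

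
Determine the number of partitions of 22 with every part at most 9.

Enumerating by decreasing first part gives 732 partitions in all.

732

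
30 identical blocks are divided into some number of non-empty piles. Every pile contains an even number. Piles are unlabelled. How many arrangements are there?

176

Enumerating by decreasing first part gives 176 partitions in all.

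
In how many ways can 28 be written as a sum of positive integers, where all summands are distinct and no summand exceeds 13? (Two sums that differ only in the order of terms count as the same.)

A full systematic count gives 113.

113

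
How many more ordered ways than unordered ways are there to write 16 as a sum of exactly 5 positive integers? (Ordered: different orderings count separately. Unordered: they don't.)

1328

Compositions: C(15,4) = 1365.
Unordered (partitions into 5 parts): 37.
Difference: 1365 − 37 = 1328.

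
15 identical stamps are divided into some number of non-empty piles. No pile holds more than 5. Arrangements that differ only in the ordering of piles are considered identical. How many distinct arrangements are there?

84

A full systematic count gives 84.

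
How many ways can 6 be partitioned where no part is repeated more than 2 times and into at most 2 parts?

4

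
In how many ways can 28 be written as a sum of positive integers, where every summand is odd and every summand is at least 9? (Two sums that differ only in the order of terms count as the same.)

Enumerating:
19,9
17,11
15,13
That's 3 in total.

3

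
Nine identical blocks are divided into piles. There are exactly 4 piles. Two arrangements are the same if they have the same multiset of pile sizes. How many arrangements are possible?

6

The partitions of 9 that satisfy the conditions:
6+1+1+1
5+2+1+1
4+3+1+1
4+2+2+1
3+3+2+1
3+2+2+2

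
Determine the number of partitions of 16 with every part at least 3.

21

The partitions of 16 that satisfy the conditions:
16
13, 3
12, 4
11, 5
10, 6
10, 3, 3
9, 7
9, 4, 3
8, 8
8, 5, 3
8, 4, 4
7, 6, 3
7, 5, 4
7, 3, 3, 3
6, 6, 4
6, 5, 5
6, 4, 3, 3
5, 5, 3, 3
5, 4, 4, 3
4, 4, 4, 4
4, 3, 3, 3, 3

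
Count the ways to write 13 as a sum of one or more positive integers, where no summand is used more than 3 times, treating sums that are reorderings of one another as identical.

There are too many to list fully; the first 12 (by largest part) are:
13
1 + 12
2 + 11
1 + 1 + 11
3 + 10
1 + 2 + 10
1 + 1 + 1 + 10
4 + 9
1 + 3 + 9
2 + 2 + 9
1 + 1 + 2 + 9
5 + 8
…and 52 more, for 64 total.

64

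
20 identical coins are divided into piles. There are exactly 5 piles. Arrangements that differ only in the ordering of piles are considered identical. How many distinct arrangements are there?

Direct enumeration gives 84 partitions.

84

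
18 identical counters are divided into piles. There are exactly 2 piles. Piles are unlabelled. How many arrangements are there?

The partitions of 18 that satisfy the conditions:
17+1
16+2
15+3
14+4
13+5
12+6
11+7
10+8
9+9

9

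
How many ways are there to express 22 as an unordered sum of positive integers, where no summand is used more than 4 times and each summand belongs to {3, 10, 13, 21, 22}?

3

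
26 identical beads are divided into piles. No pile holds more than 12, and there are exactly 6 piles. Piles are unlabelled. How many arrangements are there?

A full systematic count gives 222.

222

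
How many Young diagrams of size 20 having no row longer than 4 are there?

108

A full systematic count gives 108.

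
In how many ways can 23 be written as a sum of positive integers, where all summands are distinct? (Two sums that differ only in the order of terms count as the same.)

There are 104 such partitions.

104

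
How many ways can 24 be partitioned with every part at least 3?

110

There are 110 such partitions.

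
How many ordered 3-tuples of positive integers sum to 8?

21

Place 2 bars in the 7 internal gaps of a row of 8 dots: C(7,2) = 21.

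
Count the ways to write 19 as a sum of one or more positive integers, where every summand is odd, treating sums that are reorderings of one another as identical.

54

A partial list (first 12 by largest part):
19
17 + 1 + 1
15 + 3 + 1
15 + 1 + 1 + 1 + 1
13 + 5 + 1
13 + 3 + 3
13 + 3 + 1 + 1 + 1
13 + 1 + 1 + 1 + 1 + 1 + 1
11 + 7 + 1
11 + 5 + 3
11 + 5 + 1 + 1 + 1
11 + 3 + 3 + 1 + 1
…and 42 more, for 54 total.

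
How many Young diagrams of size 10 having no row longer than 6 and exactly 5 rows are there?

The partitions of 10 that satisfy the conditions:
6,1,1,1,1
5,2,1,1,1
4,3,1,1,1
4,2,2,1,1
3,3,2,1,1
3,2,2,2,1
2,2,2,2,2
Counting gives 7.

7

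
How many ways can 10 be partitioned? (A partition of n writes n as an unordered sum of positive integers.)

42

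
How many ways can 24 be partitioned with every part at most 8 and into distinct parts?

Enumerating:
8,7,6,3
8,7,6,2,1
8,7,5,4
8,7,5,3,1
8,7,4,3,2
8,6,5,4,1
8,6,5,3,2
8,6,4,3,2,1
7,6,5,4,2
7,6,5,3,2,1
Counting gives 10.

10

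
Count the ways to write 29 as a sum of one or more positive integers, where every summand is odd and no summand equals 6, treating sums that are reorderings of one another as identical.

Systematic enumeration (by largest part, then next-largest, …) yields 256.

256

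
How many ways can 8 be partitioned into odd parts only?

The partitions of 8 that satisfy the conditions:
7, 1
5, 3
5, 1, 1, 1
3, 3, 1, 1
3, 1, 1, 1, 1, 1
1, 1, 1, 1, 1, 1, 1, 1

6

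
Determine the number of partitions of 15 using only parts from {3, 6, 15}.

4

Enumerating:
15
3, 6, 6
3, 3, 3, 6
3, 3, 3, 3, 3
That's 4 in total.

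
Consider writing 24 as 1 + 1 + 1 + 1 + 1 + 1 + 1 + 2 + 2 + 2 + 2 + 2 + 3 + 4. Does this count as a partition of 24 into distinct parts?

No

The parts sum to 24, and the condition 'all summands are distinct' is violated.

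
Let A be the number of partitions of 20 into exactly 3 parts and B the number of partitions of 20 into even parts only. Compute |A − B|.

9

Partitions of 20 into exactly 3 parts: 33.
Partitions of 20 into even parts only: 42.
|33 − 42| = 9.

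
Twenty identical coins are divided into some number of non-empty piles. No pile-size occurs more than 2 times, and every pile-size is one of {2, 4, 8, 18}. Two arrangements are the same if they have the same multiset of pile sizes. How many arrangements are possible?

4

They are:
18+2
8+8+4
8+8+2+2
8+4+4+2+2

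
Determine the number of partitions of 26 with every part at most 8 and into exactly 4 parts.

9

Listing the qualifying partitions of 26:
8, 8, 8, 2
8, 8, 7, 3
8, 8, 6, 4
8, 8, 5, 5
8, 7, 7, 4
8, 7, 6, 5
8, 6, 6, 6
7, 7, 7, 5
7, 7, 6, 6
That's 9 in total.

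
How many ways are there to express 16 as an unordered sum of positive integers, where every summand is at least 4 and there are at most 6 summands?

11

The partitions of 16 that satisfy the conditions:
16
12,4
11,5
10,6
9,7
8,8
8,4,4
7,5,4
6,6,4
6,5,5
4,4,4,4
Counting gives 11.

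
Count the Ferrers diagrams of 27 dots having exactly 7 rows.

364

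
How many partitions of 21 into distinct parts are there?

76

Systematic enumeration (by largest part, then next-largest, …) yields 76.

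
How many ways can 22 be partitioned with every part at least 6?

11

Enumerating:
22
16, 6
15, 7
14, 8
13, 9
12, 10
11, 11
10, 6, 6
9, 7, 6
8, 8, 6
8, 7, 7
That's 11 in total.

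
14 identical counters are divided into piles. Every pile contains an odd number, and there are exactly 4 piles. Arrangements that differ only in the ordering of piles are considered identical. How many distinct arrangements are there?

6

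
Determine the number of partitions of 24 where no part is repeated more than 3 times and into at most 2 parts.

They are:
24
23+1
22+2
21+3
20+4
19+5
18+6
17+7
16+8
15+9
14+10
13+11
12+12
That's 13 in total.

13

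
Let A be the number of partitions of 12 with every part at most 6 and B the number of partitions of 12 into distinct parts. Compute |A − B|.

43

Partitions of 12 with every part at most 6: 58.
Partitions of 12 into distinct parts: 15.
|58 − 15| = 43.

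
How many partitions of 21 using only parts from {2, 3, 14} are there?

5

They are:
2,2,3,14
3,3,3,3,3,3,3
2,2,2,3,3,3,3,3
2,2,2,2,2,2,3,3,3
2,2,2,2,2,2,2,2,2,3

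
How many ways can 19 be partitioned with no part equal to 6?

Systematic enumeration (by largest part, then next-largest, …) yields 389.

389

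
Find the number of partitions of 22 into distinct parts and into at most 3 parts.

41

A partial list (first 12 by largest part):
22
1,21
2,20
3,19
1,2,19
4,18
1,3,18
5,17
1,4,17
2,3,17
6,16
1,5,16
…and 29 more, for 41 total.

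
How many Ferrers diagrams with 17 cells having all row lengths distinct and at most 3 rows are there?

25

Listing the qualifying partitions of 17:
17
1,16
2,15
3,14
1,2,14
4,13
1,3,13
5,12
1,4,12
2,3,12
6,11
1,5,11
2,4,11
7,10
1,6,10
2,5,10
3,4,10
8,9
1,7,9
2,6,9
3,5,9
2,7,8
3,6,8
4,5,8
4,6,7
Counting gives 25.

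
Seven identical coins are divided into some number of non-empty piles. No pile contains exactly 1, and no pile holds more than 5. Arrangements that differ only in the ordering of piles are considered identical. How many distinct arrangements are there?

3

Listing the qualifying partitions of 7:
5 + 2
4 + 3
3 + 2 + 2
That's 3 in total.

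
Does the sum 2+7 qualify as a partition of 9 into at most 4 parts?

The parts sum to 9, and the condition 'there are at most 4 summands' holds.

Yes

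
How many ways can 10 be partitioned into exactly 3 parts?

The partitions of 10 that satisfy the conditions:
8+1+1
7+2+1
6+3+1
6+2+2
5+4+1
5+3+2
4+4+2
4+3+3
Counting gives 8.

8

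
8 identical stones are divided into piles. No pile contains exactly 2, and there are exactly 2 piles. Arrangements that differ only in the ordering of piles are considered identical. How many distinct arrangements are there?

3

Listing the qualifying partitions of 8:
1,7
3,5
4,4
That's 3 in total.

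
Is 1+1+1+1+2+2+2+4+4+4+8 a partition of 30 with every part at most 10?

Yes

The parts sum to 30, and the condition 'no summand exceeds 10' holds.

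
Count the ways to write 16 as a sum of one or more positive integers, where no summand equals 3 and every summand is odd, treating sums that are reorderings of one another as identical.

14

Listing the qualifying partitions of 16:
15,1
13,1,1,1
11,5
11,1,1,1,1,1
9,7
9,5,1,1
9,1,1,1,1,1,1,1
7,7,1,1
7,5,1,1,1,1
7,1,1,1,1,1,1,1,1,1
5,5,5,1
5,5,1,1,1,1,1,1
5,1,1,1,1,1,1,1,1,1,1,1
1,1,1,1,1,1,1,1,1,1,1,1,1,1,1,1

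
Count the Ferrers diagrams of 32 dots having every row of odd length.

390

A full systematic count gives 390.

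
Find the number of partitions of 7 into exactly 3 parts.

4

They are:
1, 1, 5
1, 2, 4
1, 3, 3
2, 2, 3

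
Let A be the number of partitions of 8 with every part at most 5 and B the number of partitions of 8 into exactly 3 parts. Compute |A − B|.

13

Partitions of 8 with every part at most 5: 18.
Partitions of 8 into exactly 3 parts: 5.
|18 − 5| = 13.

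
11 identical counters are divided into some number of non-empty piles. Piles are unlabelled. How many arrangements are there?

56

A partial list (first 12 by largest part):
11
10, 1
9, 2
9, 1, 1
8, 3
8, 2, 1
8, 1, 1, 1
7, 4
7, 3, 1
7, 2, 2
7, 2, 1, 1
7, 1, 1, 1, 1
…and 44 more, for 56 total.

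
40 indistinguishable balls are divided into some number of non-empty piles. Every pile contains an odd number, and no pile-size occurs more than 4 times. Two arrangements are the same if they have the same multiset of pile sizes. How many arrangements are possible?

Systematic enumeration (by largest part, then next-largest, …) yields 432.

432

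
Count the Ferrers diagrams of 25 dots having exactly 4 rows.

Direct enumeration gives 120 partitions.

120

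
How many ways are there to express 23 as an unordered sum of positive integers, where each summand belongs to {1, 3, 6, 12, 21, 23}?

28

A partial list (first 12 by largest part):
23
1, 1, 21
1, 1, 3, 6, 12
1, 1, 1, 1, 1, 6, 12
1, 1, 3, 3, 3, 12
1, 1, 1, 1, 1, 3, 3, 12
1, 1, 1, 1, 1, 1, 1, 1, 3, 12
1, 1, 1, 1, 1, 1, 1, 1, 1, 1, 1, 12
1, 1, 3, 6, 6, 6
1, 1, 1, 1, 1, 6, 6, 6
1, 1, 3, 3, 3, 6, 6
1, 1, 1, 1, 1, 3, 3, 6, 6
…and 16 more, for 28 total.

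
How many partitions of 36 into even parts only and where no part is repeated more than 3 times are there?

There are 208 such partitions.

208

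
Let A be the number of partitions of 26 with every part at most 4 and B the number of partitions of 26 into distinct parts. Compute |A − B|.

41

Partitions of 26 with every part at most 4: 206.
Partitions of 26 into distinct parts: 165.
|206 − 165| = 41.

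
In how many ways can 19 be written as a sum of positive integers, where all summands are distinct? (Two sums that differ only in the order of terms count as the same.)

There are too many to list fully; the first 12 (by largest part) are:
19
1+18
2+17
3+16
1+2+16
4+15
1+3+15
5+14
1+4+14
2+3+14
6+13
1+5+13
…and 42 more, for 54 total.

54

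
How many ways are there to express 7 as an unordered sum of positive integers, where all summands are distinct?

5

They are:
7
6 + 1
5 + 2
4 + 3
4 + 2 + 1
Counting gives 5.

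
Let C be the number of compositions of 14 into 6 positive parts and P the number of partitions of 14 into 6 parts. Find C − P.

1267

Compositions: C(13,5) = 1287.
Partitions of 14 into exactly 6 parts: 20.
Difference: 1287 − 20 = 1267.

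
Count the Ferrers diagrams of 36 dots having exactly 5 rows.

A full systematic count gives 748.

748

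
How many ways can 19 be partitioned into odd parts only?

54

A partial list (first 12 by largest part):
19
1 + 1 + 17
1 + 3 + 15
1 + 1 + 1 + 1 + 15
1 + 5 + 13
3 + 3 + 13
1 + 1 + 1 + 3 + 13
1 + 1 + 1 + 1 + 1 + 1 + 13
1 + 7 + 11
3 + 5 + 11
1 + 1 + 1 + 5 + 11
1 + 1 + 3 + 3 + 11
…and 42 more, for 54 total.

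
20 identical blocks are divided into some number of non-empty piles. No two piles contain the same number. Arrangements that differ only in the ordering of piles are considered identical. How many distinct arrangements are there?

A partial list (first 12 by largest part):
20
1, 19
2, 18
3, 17
1, 2, 17
4, 16
1, 3, 16
5, 15
1, 4, 15
2, 3, 15
6, 14
1, 5, 14
…and 52 more, for 64 total.

64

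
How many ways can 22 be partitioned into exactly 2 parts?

11

They are:
21+1
20+2
19+3
18+4
17+5
16+6
15+7
14+8
13+9
12+10
11+11
That's 11 in total.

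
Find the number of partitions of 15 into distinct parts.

27

A partial list (first 12 by largest part):
15
1,14
2,13
3,12
1,2,12
4,11
1,3,11
5,10
1,4,10
2,3,10
6,9
1,5,9
…and 15 more, for 27 total.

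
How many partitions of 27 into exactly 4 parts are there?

150

Enumerating by decreasing first part gives 150 partitions in all.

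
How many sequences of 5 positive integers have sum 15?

1001

A composition of 15 into 5 positive parts is chosen by placing 4 dividers among the 14 gaps between 15 units: C(14,4) = 1001.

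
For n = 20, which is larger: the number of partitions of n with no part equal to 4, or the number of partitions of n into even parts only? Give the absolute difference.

Partitions of 20 with no part equal to 4: 396.
Partitions of 20 into even parts only: 42.
|396 − 42| = 354.

354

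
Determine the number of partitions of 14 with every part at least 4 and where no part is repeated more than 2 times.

Listing the qualifying partitions of 14:
14
10, 4
9, 5
8, 6
7, 7
6, 4, 4
5, 5, 4

7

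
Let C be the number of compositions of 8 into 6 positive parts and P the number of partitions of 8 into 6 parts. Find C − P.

Ordered (compositions into 6 parts): C(7,5) = 21.
Partitions of 8 into exactly 6 parts: 2.
Difference: 21 − 2 = 19.

19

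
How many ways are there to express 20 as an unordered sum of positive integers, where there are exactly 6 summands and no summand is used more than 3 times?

A partial list (first 12 by largest part):
13+2+2+1+1+1
12+3+2+1+1+1
12+2+2+2+1+1
11+4+2+1+1+1
11+3+3+1+1+1
11+3+2+2+1+1
10+5+2+1+1+1
10+4+3+1+1+1
10+4+2+2+1+1
10+3+3+2+1+1
10+3+2+2+2+1
9+6+2+1+1+1
…and 58 more, for 70 total.

70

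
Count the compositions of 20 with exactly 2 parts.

A composition of 20 into 2 positive parts is chosen by placing 1 dividers among the 19 gaps between 20 units: C(19,1) = 19.

19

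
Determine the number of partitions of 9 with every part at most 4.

18

Enumerating:
4+4+1
4+3+2
4+3+1+1
4+2+2+1
4+2+1+1+1
4+1+1+1+1+1
3+3+3
3+3+2+1
3+3+1+1+1
3+2+2+2
3+2+2+1+1
3+2+1+1+1+1
3+1+1+1+1+1+1
2+2+2+2+1
2+2+2+1+1+1
2+2+1+1+1+1+1
2+1+1+1+1+1+1+1
1+1+1+1+1+1+1+1+1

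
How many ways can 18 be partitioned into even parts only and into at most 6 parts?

A partial list (first 12 by largest part):
18
2, 16
4, 14
2, 2, 14
6, 12
2, 4, 12
2, 2, 2, 12
8, 10
2, 6, 10
4, 4, 10
2, 2, 4, 10
2, 2, 2, 2, 10
…and 14 more, for 26 total.

26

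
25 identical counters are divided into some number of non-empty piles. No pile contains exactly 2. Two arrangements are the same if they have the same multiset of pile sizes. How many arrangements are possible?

Counting exhaustively, 703 partitions satisfy the conditions.

703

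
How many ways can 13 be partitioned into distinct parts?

The partitions of 13 that satisfy the conditions:
13
12 + 1
11 + 2
10 + 3
10 + 2 + 1
9 + 4
9 + 3 + 1
8 + 5
8 + 4 + 1
8 + 3 + 2
7 + 6
7 + 5 + 1
7 + 4 + 2
7 + 3 + 2 + 1
6 + 5 + 2
6 + 4 + 3
6 + 4 + 2 + 1
5 + 4 + 3 + 1
Counting gives 18.

18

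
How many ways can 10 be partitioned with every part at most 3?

14

The partitions of 10 that satisfy the conditions:
1+3+3+3
2+2+3+3
1+1+2+3+3
1+1+1+1+3+3
1+2+2+2+3
1+1+1+2+2+3
1+1+1+1+1+2+3
1+1+1+1+1+1+1+3
2+2+2+2+2
1+1+2+2+2+2
1+1+1+1+2+2+2
1+1+1+1+1+1+2+2
1+1+1+1+1+1+1+1+2
1+1+1+1+1+1+1+1+1+1
That's 14 in total.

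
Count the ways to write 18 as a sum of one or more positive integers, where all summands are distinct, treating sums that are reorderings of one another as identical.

46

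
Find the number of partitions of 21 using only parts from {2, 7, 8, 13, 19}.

6

Enumerating:
19, 2
13, 8
13, 2, 2, 2, 2
8, 7, 2, 2, 2
7, 7, 7
7, 2, 2, 2, 2, 2, 2, 2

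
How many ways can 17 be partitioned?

297

A full systematic count gives 297.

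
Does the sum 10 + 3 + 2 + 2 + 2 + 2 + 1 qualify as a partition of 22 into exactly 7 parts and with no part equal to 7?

Yes

The parts sum to 22, and the condition 'there are exactly 7 summands' holds; the condition 'no summand equals 7' holds.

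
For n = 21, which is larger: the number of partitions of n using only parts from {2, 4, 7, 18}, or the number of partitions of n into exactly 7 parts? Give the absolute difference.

Partitions of 21 using only parts from {2, 4, 7, 18}: 5.
Partitions of 21 into exactly 7 parts: 105.
|5 − 105| = 100.

100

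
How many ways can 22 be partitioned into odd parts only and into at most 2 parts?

6

Enumerating:
21,1
19,3
17,5
15,7
13,9
11,11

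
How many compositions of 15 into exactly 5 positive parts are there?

1001

By stars and bars with positive parts, the count is C(14,4) = 1001.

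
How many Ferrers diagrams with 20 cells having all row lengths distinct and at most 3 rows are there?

There are too many to list fully; the first 12 (by largest part) are:
20
1 + 19
2 + 18
3 + 17
1 + 2 + 17
4 + 16
1 + 3 + 16
5 + 15
1 + 4 + 15
2 + 3 + 15
6 + 14
1 + 5 + 14
…and 22 more, for 34 total.

34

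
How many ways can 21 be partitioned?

There are 792 such partitions.

792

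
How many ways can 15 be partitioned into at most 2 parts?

Enumerating:
15
14+1
13+2
12+3
11+4
10+5
9+6
8+7
That's 8 in total.

8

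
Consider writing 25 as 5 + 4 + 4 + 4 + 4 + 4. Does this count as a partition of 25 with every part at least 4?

Yes

The parts sum to 25, and the condition 'every summand is at least 4' holds.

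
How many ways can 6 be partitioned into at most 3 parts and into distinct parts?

4

Enumerating:
6
5, 1
4, 2
3, 2, 1
That's 4 in total.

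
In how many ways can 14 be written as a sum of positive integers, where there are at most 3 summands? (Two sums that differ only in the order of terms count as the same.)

The partitions of 14 that satisfy the conditions:
14
13 + 1
12 + 2
12 + 1 + 1
11 + 3
11 + 2 + 1
10 + 4
10 + 3 + 1
10 + 2 + 2
9 + 5
9 + 4 + 1
9 + 3 + 2
8 + 6
8 + 5 + 1
8 + 4 + 2
8 + 3 + 3
7 + 7
7 + 6 + 1
7 + 5 + 2
7 + 4 + 3
6 + 6 + 2
6 + 5 + 3
6 + 4 + 4
5 + 5 + 4

24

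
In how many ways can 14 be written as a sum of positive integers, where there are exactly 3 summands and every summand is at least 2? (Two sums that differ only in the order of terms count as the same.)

10

Enumerating:
10+2+2
9+3+2
8+4+2
8+3+3
7+5+2
7+4+3
6+6+2
6+5+3
6+4+4
5+5+4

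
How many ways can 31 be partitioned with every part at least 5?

80

Systematic enumeration (by largest part, then next-largest, …) yields 80.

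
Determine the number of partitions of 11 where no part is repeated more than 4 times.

44

There are too many to list fully; the first 12 (by largest part) are:
11
10+1
9+2
9+1+1
8+3
8+2+1
8+1+1+1
7+4
7+3+1
7+2+2
7+2+1+1
7+1+1+1+1
…and 32 more, for 44 total.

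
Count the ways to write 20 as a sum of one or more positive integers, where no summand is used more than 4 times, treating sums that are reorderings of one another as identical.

409

Direct enumeration gives 409 partitions.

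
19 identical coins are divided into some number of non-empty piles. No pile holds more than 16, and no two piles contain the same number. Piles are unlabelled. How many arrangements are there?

51

There are too many to list fully; the first 12 (by largest part) are:
16+3
16+2+1
15+4
15+3+1
14+5
14+4+1
14+3+2
13+6
13+5+1
13+4+2
13+3+2+1
12+7
…and 39 more, for 51 total.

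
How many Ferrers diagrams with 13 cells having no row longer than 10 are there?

Counting exhaustively, 97 partitions satisfy the conditions.

97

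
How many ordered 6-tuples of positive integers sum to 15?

A composition of 15 into 6 positive parts is chosen by placing 5 dividers among the 14 gaps between 15 units: C(14,5) = 2002.

2002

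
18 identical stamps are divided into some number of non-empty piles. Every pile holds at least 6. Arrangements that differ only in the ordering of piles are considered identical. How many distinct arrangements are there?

They are:
18
12, 6
11, 7
10, 8
9, 9
6, 6, 6
Counting gives 6.

6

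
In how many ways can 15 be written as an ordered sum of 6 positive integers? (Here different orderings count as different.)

By stars and bars with positive parts, the count is C(14,5) = 2002.

2002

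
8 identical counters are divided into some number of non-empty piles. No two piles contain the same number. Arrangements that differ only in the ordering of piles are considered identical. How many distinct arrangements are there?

The partitions of 8 that satisfy the conditions:
8
1 + 7
2 + 6
3 + 5
1 + 2 + 5
1 + 3 + 4
That's 6 in total.

6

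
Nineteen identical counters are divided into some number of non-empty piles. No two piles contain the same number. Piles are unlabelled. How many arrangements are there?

54

A partial list (first 12 by largest part):
19
1 + 18
2 + 17
3 + 16
1 + 2 + 16
4 + 15
1 + 3 + 15
5 + 14
1 + 4 + 14
2 + 3 + 14
6 + 13
1 + 5 + 13
…and 42 more, for 54 total.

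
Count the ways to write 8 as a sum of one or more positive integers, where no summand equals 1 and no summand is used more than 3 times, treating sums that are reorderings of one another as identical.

The partitions of 8 that satisfy the conditions:
8
6,2
5,3
4,4
4,2,2
3,3,2
Counting gives 6.

6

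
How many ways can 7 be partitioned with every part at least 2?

They are:
7
5, 2
4, 3
3, 2, 2
Counting gives 4.

4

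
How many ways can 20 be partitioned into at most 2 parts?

The partitions of 20 that satisfy the conditions:
20
19, 1
18, 2
17, 3
16, 4
15, 5
14, 6
13, 7
12, 8
11, 9
10, 10
Counting gives 11.

11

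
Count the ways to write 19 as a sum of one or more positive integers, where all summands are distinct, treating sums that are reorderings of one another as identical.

54

There are too many to list fully; the first 12 (by largest part) are:
19
18, 1
17, 2
16, 3
16, 2, 1
15, 4
15, 3, 1
14, 5
14, 4, 1
14, 3, 2
13, 6
13, 5, 1
…and 42 more, for 54 total.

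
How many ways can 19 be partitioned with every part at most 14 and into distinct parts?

47

A partial list (first 12 by largest part):
5+14
1+4+14
2+3+14
6+13
1+5+13
2+4+13
1+2+3+13
7+12
1+6+12
2+5+12
3+4+12
1+2+4+12
…and 35 more, for 47 total.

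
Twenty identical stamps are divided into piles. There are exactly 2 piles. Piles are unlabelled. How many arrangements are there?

10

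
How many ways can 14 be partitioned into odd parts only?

22

The partitions of 14 that satisfy the conditions:
13,1
11,3
11,1,1,1
9,5
9,3,1,1
9,1,1,1,1,1
7,7
7,5,1,1
7,3,3,1
7,3,1,1,1,1
7,1,1,1,1,1,1,1
5,5,3,1
5,5,1,1,1,1
5,3,3,3
5,3,3,1,1,1
5,3,1,1,1,1,1,1
5,1,1,1,1,1,1,1,1,1
3,3,3,3,1,1
3,3,3,1,1,1,1,1
3,3,1,1,1,1,1,1,1,1
3,1,1,1,1,1,1,1,1,1,1,1
1,1,1,1,1,1,1,1,1,1,1,1,1,1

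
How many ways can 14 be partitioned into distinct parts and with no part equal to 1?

12

Listing the qualifying partitions of 14:
14
12,2
11,3
10,4
9,5
9,3,2
8,6
8,4,2
7,5,2
7,4,3
6,5,3
5,4,3,2
That's 12 in total.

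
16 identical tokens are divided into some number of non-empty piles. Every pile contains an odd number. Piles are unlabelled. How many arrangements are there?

A partial list (first 12 by largest part):
15,1
13,3
13,1,1,1
11,5
11,3,1,1
11,1,1,1,1,1
9,7
9,5,1,1
9,3,3,1
9,3,1,1,1,1
9,1,1,1,1,1,1,1
7,7,1,1
…and 20 more, for 32 total.

32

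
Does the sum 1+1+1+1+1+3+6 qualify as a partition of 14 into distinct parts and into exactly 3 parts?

The parts sum to 14, and the condition 'all summands are distinct' is violated.

No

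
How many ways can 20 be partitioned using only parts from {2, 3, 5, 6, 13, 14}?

A partial list (first 12 by largest part):
6, 14
3, 3, 14
2, 2, 2, 14
2, 5, 13
2, 2, 3, 13
2, 6, 6, 6
3, 5, 6, 6
2, 3, 3, 6, 6
2, 2, 2, 2, 6, 6
2, 2, 5, 5, 6
3, 3, 3, 5, 6
2, 2, 2, 3, 5, 6
…and 14 more, for 26 total.

26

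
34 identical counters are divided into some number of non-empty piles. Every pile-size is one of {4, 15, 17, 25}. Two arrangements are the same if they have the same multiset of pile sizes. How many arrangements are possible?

They are:
17, 17
15, 15, 4
That's 2 in total.

2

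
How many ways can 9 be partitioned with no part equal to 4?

23

They are:
9
8,1
7,2
7,1,1
6,3
6,2,1
6,1,1,1
5,3,1
5,2,2
5,2,1,1
5,1,1,1,1
3,3,3
3,3,2,1
3,3,1,1,1
3,2,2,2
3,2,2,1,1
3,2,1,1,1,1
3,1,1,1,1,1,1
2,2,2,2,1
2,2,2,1,1,1
2,2,1,1,1,1,1
2,1,1,1,1,1,1,1
1,1,1,1,1,1,1,1,1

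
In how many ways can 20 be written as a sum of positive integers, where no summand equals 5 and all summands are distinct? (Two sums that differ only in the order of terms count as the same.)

45

There are too many to list fully; the first 12 (by largest part) are:
20
19 + 1
18 + 2
17 + 3
17 + 2 + 1
16 + 4
16 + 3 + 1
15 + 4 + 1
15 + 3 + 2
14 + 6
14 + 4 + 2
14 + 3 + 2 + 1
…and 33 more, for 45 total.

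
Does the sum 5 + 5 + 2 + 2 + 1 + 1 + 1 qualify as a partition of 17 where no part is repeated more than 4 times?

Yes

The parts sum to 17, and the condition 'no summand is used more than 4 times' holds.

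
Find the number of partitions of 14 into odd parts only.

22

The partitions of 14 that satisfy the conditions:
13+1
11+3
11+1+1+1
9+5
9+3+1+1
9+1+1+1+1+1
7+7
7+5+1+1
7+3+3+1
7+3+1+1+1+1
7+1+1+1+1+1+1+1
5+5+3+1
5+5+1+1+1+1
5+3+3+3
5+3+3+1+1+1
5+3+1+1+1+1+1+1
5+1+1+1+1+1+1+1+1+1
3+3+3+3+1+1
3+3+3+1+1+1+1+1
3+3+1+1+1+1+1+1+1+1
3+1+1+1+1+1+1+1+1+1+1+1
1+1+1+1+1+1+1+1+1+1+1+1+1+1
Counting gives 22.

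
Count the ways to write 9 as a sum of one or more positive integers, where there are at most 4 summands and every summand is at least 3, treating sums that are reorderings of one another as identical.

Listing the qualifying partitions of 9:
9
3 + 6
4 + 5
3 + 3 + 3
That's 4 in total.

4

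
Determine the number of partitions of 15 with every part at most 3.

A partial list (first 12 by largest part):
3, 3, 3, 3, 3
3, 3, 3, 3, 2, 1
3, 3, 3, 3, 1, 1, 1
3, 3, 3, 2, 2, 2
3, 3, 3, 2, 2, 1, 1
3, 3, 3, 2, 1, 1, 1, 1
3, 3, 3, 1, 1, 1, 1, 1, 1
3, 3, 2, 2, 2, 2, 1
3, 3, 2, 2, 2, 1, 1, 1
3, 3, 2, 2, 1, 1, 1, 1, 1
3, 3, 2, 1, 1, 1, 1, 1, 1, 1
3, 3, 1, 1, 1, 1, 1, 1, 1, 1, 1
…and 15 more, for 27 total.

27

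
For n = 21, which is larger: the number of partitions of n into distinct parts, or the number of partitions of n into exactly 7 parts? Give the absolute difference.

29

Partitions of 21 into distinct parts: 76.
Partitions of 21 into exactly 7 parts: 105.
|76 − 105| = 29.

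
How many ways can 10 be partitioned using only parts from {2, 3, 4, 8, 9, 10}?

Enumerating:
10
8, 2
4, 4, 2
4, 3, 3
4, 2, 2, 2
3, 3, 2, 2
2, 2, 2, 2, 2
That's 7 in total.

7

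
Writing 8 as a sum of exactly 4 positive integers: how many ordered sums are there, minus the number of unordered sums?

Ordered (compositions into 4 parts): C(7,3) = 35.
Partitions of 8 into exactly 4 parts: 5.
Difference: 35 − 5 = 30.

30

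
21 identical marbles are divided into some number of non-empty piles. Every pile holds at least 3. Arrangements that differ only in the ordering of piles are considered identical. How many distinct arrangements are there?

60

There are too many to list fully; the first 12 (by largest part) are:
21
18,3
17,4
16,5
15,6
15,3,3
14,7
14,4,3
13,8
13,5,3
13,4,4
12,9
…and 48 more, for 60 total.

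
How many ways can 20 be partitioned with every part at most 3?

44

A partial list (first 12 by largest part):
3+3+3+3+3+3+2
3+3+3+3+3+3+1+1
3+3+3+3+3+2+2+1
3+3+3+3+3+2+1+1+1
3+3+3+3+3+1+1+1+1+1
3+3+3+3+2+2+2+2
3+3+3+3+2+2+2+1+1
3+3+3+3+2+2+1+1+1+1
3+3+3+3+2+1+1+1+1+1+1
3+3+3+3+1+1+1+1+1+1+1+1
3+3+3+2+2+2+2+2+1
3+3+3+2+2+2+2+1+1+1
…and 32 more, for 44 total.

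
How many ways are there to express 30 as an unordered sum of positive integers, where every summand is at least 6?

40

A partial list (first 12 by largest part):
30
24, 6
23, 7
22, 8
21, 9
20, 10
19, 11
18, 12
18, 6, 6
17, 13
17, 7, 6
16, 14
…and 28 more, for 40 total.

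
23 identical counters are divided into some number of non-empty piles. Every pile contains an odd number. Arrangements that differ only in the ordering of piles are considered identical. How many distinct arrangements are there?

A full systematic count gives 104.

104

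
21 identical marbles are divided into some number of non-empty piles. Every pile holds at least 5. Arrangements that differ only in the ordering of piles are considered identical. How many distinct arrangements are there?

The partitions of 21 that satisfy the conditions:
21
16 + 5
15 + 6
14 + 7
13 + 8
12 + 9
11 + 10
11 + 5 + 5
10 + 6 + 5
9 + 7 + 5
9 + 6 + 6
8 + 8 + 5
8 + 7 + 6
7 + 7 + 7
6 + 5 + 5 + 5
Counting gives 15.

15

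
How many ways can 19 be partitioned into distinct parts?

There are too many to list fully; the first 12 (by largest part) are:
19
18 + 1
17 + 2
16 + 3
16 + 2 + 1
15 + 4
15 + 3 + 1
14 + 5
14 + 4 + 1
14 + 3 + 2
13 + 6
13 + 5 + 1
…and 42 more, for 54 total.

54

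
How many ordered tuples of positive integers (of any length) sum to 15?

Each of the 14 gaps between 15 units is either a break or not: 2^14 = 16384.

16384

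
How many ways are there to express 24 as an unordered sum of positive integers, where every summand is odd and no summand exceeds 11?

There are 91 such partitions.

91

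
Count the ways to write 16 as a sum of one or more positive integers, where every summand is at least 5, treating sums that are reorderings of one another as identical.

Enumerating:
16
11+5
10+6
9+7
8+8
6+5+5

6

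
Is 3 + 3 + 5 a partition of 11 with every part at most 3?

No

The parts sum to 11, and the condition 'no summand exceeds 3' is violated.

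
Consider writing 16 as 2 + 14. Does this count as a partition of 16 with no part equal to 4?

The parts sum to 16, and the condition 'no summand equals 4' holds.

Yes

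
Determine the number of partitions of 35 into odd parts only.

585

Counting exhaustively, 585 partitions satisfy the conditions.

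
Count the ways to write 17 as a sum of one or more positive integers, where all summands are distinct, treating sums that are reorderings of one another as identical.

A partial list (first 12 by largest part):
17
16+1
15+2
14+3
14+2+1
13+4
13+3+1
12+5
12+4+1
12+3+2
11+6
11+5+1
…and 26 more, for 38 total.

38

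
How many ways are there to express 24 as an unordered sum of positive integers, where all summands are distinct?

Counting exhaustively, 122 partitions satisfy the conditions.

122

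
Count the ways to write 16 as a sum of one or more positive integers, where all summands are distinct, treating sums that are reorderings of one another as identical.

32

A partial list (first 12 by largest part):
16
1, 15
2, 14
3, 13
1, 2, 13
4, 12
1, 3, 12
5, 11
1, 4, 11
2, 3, 11
6, 10
1, 5, 10
…and 20 more, for 32 total.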